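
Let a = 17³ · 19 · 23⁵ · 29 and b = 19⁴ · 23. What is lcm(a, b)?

119508376309587131

max exponent per prime: 17³ · 19⁴ · 23⁵ · 29 = 119508376309587131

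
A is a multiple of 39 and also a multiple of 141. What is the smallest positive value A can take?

1833

39 = 3 · 13; 141 = 3 · 47
max exponents: 3 · 13 · 47 = 1833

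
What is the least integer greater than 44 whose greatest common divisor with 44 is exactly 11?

55

Multiples of 11 above 44: 11·5, 11·6, … . Need the cofactor coprime to 44/11 = 4.
Checking s = 5, 6, … the first with gcd(s, 4) = 1 is s = 5, giving 55.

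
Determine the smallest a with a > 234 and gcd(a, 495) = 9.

243

Multiples of 9 above 234: 9·27, 9·28, … . Need the cofactor coprime to 495/9 = 55.
Checking s = 27, 28, … the first with gcd(s, 55) = 1 is s = 27, giving 243.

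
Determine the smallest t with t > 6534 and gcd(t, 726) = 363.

726 = 363·2. Any t with gcd(t, 726) = 363 is a multiple of 363, say 363s, with s coprime to 2.
Need s > 6534/363, so s ≥ 19. First s ≥ 19 with gcd(s, 2) = 1 is s = 19. Thus t = 363·19 = 6897.

6897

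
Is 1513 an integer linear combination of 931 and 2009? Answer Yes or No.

By Bézout, 931x − 2009y = 1513 has integer solutions iff gcd(931, 2009) | 1513.
Euclid: 2009 = 2·931 + 147; 931 = 6·147 + 49; 147 = 3·49 + 0. gcd = 49; 1513 mod 49 = 43. No.

No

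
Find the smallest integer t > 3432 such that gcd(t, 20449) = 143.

3575

Multiples of 143 above 3432: 143·25, 143·26, … . Need the cofactor coprime to 20449/143 = 143.
Checking s = 25, 26, … the first with gcd(s, 143) = 1 is s = 25, giving 3575.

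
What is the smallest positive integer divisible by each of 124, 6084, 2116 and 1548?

124 = 2² · 31; 6084 = 2² · 3² · 13²; 2116 = 2² · 23²; 1548 = 2² · 3² · 43
lcm takes max exponent of each prime: 2² · 3² · 13² · 23² · 31 · 43 = 4290175188

4290175188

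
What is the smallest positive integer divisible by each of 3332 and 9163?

36652

gcd first: 9163 = 2·3332 + 2499; 3332 = 1·2499 + 833; 2499 = 3·833 + 0 → gcd = 833
lcm = 3332·9163/gcd = 30531116/833 = 36652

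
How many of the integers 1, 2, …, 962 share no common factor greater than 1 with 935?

659

935 = 5·11·17. Inclusion–exclusion on these primes:
962 − ⌊962/5⌋ − ⌊962/11⌋ − ⌊962/17⌋ + ⌊962/55⌋ + ⌊962/85⌋ + ⌊962/187⌋ − ⌊962/935⌋ = 659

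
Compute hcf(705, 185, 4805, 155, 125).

5

gcd(705, 185): 705 = 3·185 + 150; 185 = 1·150 + 35; 150 = 4·35 + 10; 35 = 3·10 + 5; 10 = 2·5 + 0 → 5
gcd(5, 4805): 4805 = 961·5 + 0 → 5
gcd(5, 155): 155 = 31·5 + 0 → 5
gcd(5, 125): 125 = 25·5 + 0 → 5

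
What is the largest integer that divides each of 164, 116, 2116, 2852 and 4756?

gcd(164, 116): 164 = 1·116 + 48; 116 = 2·48 + 20; 48 = 2·20 + 8; 20 = 2·8 + 4; 8 = 2·4 + 0 → 4
gcd(4, 2116): 2116 = 529·4 + 0 → 4
gcd(4, 2852): 2852 = 713·4 + 0 → 4
gcd(4, 4756): 4756 = 1189·4 + 0 → 4

4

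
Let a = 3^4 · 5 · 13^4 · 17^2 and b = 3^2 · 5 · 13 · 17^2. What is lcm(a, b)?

3342922245

max exponent per prime: 3^4 · 5 · 13^4 · 17^2 = 3342922245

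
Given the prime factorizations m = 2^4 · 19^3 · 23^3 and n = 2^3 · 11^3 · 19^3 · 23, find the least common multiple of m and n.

max exponent per prime: 2^4 · 11^3 · 19^3 · 23^3 = 1777224735088

1777224735088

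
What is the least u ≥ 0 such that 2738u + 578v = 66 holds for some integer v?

49

Euclid: 2738 = 4·578 + 426; 578 = 1·426 + 152; 426 = 2·152 + 122; 152 = 1·122 + 30; 122 = 4·30 + 2; 30 = 15·2 + 0 → gcd = 2; 66 = 2·33.
Back-substitution yields 2738·(19) + 578·(-90) = 2, so one solution is u = 19·33 = 627, v = -90·33 = -2970.
Solutions in u differ by 578/2 = 289; the one in [0, 289) is 627 mod 289 = 49.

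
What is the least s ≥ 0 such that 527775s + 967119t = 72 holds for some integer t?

gcd(527775, 967119) = 3 (Euclid: 967119 = 1·527775 + 439344; 527775 = 1·439344 + 88431; 439344 = 4·88431 + 85620; 88431 = 1·85620 + 2811; 85620 = 30·2811 + 1290; 2811 = 2·1290 + 231; 1290 = 5·231 + 135; 231 = 1·135 + 96; 135 = 1·96 + 39; 96 = 2·39 + 18; 39 = 2·18 + 3; 18 = 6·3 + 0), and 3 | 72.
Extended Euclid: 527775·(-50231) + 967119·(27412) = 3. Scale by 24: s₀ = -1205544.
General solution s = s₀ + 322373k; reducing mod 322373 gives s = 83948 (and t = -45812).

83948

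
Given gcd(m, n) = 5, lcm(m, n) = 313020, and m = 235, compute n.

m·n = gcd·lcm = 5·313020 = 1565100, so n = 1565100/235 = 6660.

6660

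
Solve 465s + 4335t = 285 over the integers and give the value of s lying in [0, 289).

243

Euclid: 4335 = 9·465 + 150; 465 = 3·150 + 15; 150 = 10·15 + 0 → gcd = 15; 285 = 15·19.
Back-substitution yields 465·(28) + 4335·(-3) = 15, so one solution is s = 28·19 = 532, t = -3·19 = -57.
Solutions in s differ by 4335/15 = 289; the one in [0, 289) is 532 mod 289 = 243.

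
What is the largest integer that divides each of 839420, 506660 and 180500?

20

839420 = 2² · 5 · 19 · 47²; 506660 = 2² · 5 · 7² · 11 · 47; 180500 = 2² · 5³ · 19²
gcd takes min exponent of each prime: 2² · 5 = 20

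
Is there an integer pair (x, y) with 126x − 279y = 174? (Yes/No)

No

By Bézout, 126x − 279y = 174 has integer solutions iff gcd(126, 279) | 174.
Euclid: 279 = 2·126 + 27; 126 = 4·27 + 18; 27 = 1·18 + 9; 18 = 2·9 + 0. gcd = 9; 174 mod 9 = 3. No.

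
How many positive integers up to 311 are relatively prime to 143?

262

143 = 11·13. Inclusion–exclusion on these primes:
311 − ⌊311/11⌋ − ⌊311/13⌋ + ⌊311/143⌋ = 262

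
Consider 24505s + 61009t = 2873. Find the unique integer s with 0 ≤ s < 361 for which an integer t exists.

gcd(24505, 61009) = 169 (Euclid: 61009 = 2·24505 + 11999; 24505 = 2·11999 + 507; 11999 = 23·507 + 338; 507 = 1·338 + 169; 338 = 2·169 + 0), and 169 | 2873.
Extended Euclid: 24505·(122) + 61009·(-49) = 169. Scale by 17: s₀ = 2074.
General solution s = s₀ + 361k; reducing mod 361 gives s = 269 (and t = -108).

269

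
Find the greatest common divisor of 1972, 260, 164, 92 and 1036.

4

1972 = 2² · 17 · 29; 260 = 2² · 5 · 13; 164 = 2² · 41; 92 = 2² · 23; 1036 = 2² · 7 · 37
gcd takes min exponent of each prime: 2² = 4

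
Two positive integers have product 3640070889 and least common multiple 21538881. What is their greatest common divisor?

From gcd × lcm = uv: gcd = 3640070889 / 21538881 = 169.

169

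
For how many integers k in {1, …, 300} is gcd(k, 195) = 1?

147

195 = 3·5·13. Inclusion–exclusion on these primes:
300 − ⌊300/3⌋ − ⌊300/5⌋ − ⌊300/13⌋ + ⌊300/15⌋ + ⌊300/39⌋ + ⌊300/65⌋ − ⌊300/195⌋ = 147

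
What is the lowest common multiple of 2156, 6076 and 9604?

2156 = 2² · 7² · 11; 6076 = 2² · 7² · 31; 9604 = 2² · 7⁴
lcm takes max exponent of each prime: 2² · 7⁴ · 11 · 31 = 3274964

3274964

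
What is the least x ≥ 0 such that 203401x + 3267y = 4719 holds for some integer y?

Reduce mod 3267: 203401x ≡ 4719 (mod 3267). With g = gcd(203401, 3267) = 121 dividing 4719, divide through: 1681x ≡ 39 (mod 27).
Since gcd(1681, 27) = 1, x ≡ 39·(1681)⁻¹ ≡ 21 (mod 27). Smallest non-negative: 21.

21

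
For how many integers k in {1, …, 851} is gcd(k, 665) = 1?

665 = 5·7·19. Inclusion–exclusion on these primes:
851 − ⌊851/5⌋ − ⌊851/7⌋ − ⌊851/19⌋ + ⌊851/35⌋ + ⌊851/95⌋ + ⌊851/133⌋ − ⌊851/665⌋ = 553

553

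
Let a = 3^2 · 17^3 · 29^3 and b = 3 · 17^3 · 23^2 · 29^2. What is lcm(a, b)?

max exponent per prime: 3^2 · 17^3 · 23^2 · 29^3 = 570478050477

570478050477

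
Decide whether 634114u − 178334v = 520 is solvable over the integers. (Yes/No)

Yes

By Bézout, 634114u − 178334v = 520 has integer solutions iff gcd(634114, 178334) | 520.
Euclid: 634114 = 3·178334 + 99112; 178334 = 1·99112 + 79222; 99112 = 1·79222 + 19890; 79222 = 3·19890 + 19552; 19890 = 1·19552 + 338; 19552 = 57·338 + 286; 338 = 1·286 + 52; 286 = 5·52 + 26; 52 = 2·26 + 0. gcd = 26; 520 mod 26 = 0. Yes.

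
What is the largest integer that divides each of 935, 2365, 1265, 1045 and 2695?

55

gcd(935, 2365): 2365 = 2·935 + 495; 935 = 1·495 + 440; 495 = 1·440 + 55; 440 = 8·55 + 0 → 55
gcd(55, 1265): 1265 = 23·55 + 0 → 55
gcd(55, 1045): 1045 = 19·55 + 0 → 55
gcd(55, 2695): 2695 = 49·55 + 0 → 55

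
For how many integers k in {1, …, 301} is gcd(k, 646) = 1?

134

646 = 2·17·19. Inclusion–exclusion on these primes:
301 − ⌊301/2⌋ − ⌊301/17⌋ − ⌊301/19⌋ + ⌊301/34⌋ + ⌊301/38⌋ + ⌊301/323⌋ − ⌊301/646⌋ = 134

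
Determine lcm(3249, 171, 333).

120213

lcm(3249, 171) = 3249·171/gcd = 555579/171 = 3249
lcm(3249, 333) = 3249·333/gcd = 1081917/9 = 120213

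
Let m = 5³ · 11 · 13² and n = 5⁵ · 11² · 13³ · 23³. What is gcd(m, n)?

min exponent per shared prime: 5³ · 11 · 13² = 232375

232375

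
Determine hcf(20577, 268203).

3

Euclid: 268203 = 13·20577 + 702; 20577 = 29·702 + 219; 702 = 3·219 + 45; 219 = 4·45 + 39; 45 = 1·39 + 6; 39 = 6·6 + 3; 6 = 2·3 + 0. Last nonzero remainder: 3.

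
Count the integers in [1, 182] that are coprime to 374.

Prime factors of 374: 2, 11, 17. Count integers ≤ 182 divisible by none of them.
By inclusion–exclusion: 182 − ⌊182/2⌋ − ⌊182/11⌋ − ⌊182/17⌋ + ⌊182/22⌋ + ⌊182/34⌋ + ⌊182/187⌋ − ⌊182/374⌋ = 78.

78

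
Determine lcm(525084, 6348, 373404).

lcm(525084, 6348) = 525084·6348/gcd = 3333233232/12 = 277769436
lcm(277769436, 373404) = 277769436·373404/gcd = 103720218480144/12 = 8643351540012

8643351540012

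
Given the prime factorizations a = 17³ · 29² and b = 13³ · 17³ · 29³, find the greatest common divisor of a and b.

4131833

min exponent per shared prime: 17³ · 29² = 4131833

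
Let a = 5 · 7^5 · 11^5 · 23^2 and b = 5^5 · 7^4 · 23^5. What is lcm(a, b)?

max exponent per prime: 5^5 · 7^5 · 11^5 · 23^5 = 54443097691930784375

54443097691930784375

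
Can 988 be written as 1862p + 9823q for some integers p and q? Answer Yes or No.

Yes

gcd(1862, 9823): 9823 = 5·1862 + 513; 1862 = 3·513 + 323; 513 = 1·323 + 190; 323 = 1·190 + 133; 190 = 1·133 + 57; 133 = 2·57 + 19; 57 = 3·19 + 0 → 19
19 divides 988, so a solution exists.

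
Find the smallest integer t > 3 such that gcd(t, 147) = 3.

6

147 = 3·49. Any t with gcd(t, 147) = 3 is a multiple of 3, say 3s, with s coprime to 49.
Need s > 3/3, so s ≥ 2. First s ≥ 2 with gcd(s, 49) = 1 is s = 2. Thus t = 3·2 = 6.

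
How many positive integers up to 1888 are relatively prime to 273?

273 = 3·7·13. Inclusion–exclusion on these primes:
1888 − ⌊1888/3⌋ − ⌊1888/7⌋ − ⌊1888/13⌋ + ⌊1888/21⌋ + ⌊1888/39⌋ + ⌊1888/91⌋ − ⌊1888/273⌋ = 996

996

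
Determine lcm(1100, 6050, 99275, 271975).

1100 = 2² · 5² · 11; 6050 = 2 · 5² · 11²; 99275 = 5² · 11 · 19²; 271975 = 5² · 11 · 23 · 43
lcm takes max exponent of each prime: 2² · 5² · 11² · 19² · 23 · 43 = 4320050900

4320050900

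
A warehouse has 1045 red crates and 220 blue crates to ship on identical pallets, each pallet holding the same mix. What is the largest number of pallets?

55

1045 = 5 · 11 · 19
220 = 2² · 5 · 11
Common: 5 · 11 = 55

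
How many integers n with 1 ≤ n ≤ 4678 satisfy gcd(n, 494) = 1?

2045

494 = 2·13·19. Inclusion–exclusion on these primes:
4678 − ⌊4678/2⌋ − ⌊4678/13⌋ − ⌊4678/19⌋ + ⌊4678/26⌋ + ⌊4678/38⌋ + ⌊4678/247⌋ − ⌊4678/494⌋ = 2045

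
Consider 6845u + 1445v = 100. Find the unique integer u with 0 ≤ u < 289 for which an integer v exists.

91

Euclid: 6845 = 4·1445 + 1065; 1445 = 1·1065 + 380; 1065 = 2·380 + 305; 380 = 1·305 + 75; 305 = 4·75 + 5; 75 = 15·5 + 0 → gcd = 5; 100 = 5·20.
Back-substitution yields 6845·(19) + 1445·(-90) = 5, so one solution is u = 19·20 = 380, v = -90·20 = -1800.
Solutions in u differ by 1445/5 = 289; the one in [0, 289) is 380 mod 289 = 91.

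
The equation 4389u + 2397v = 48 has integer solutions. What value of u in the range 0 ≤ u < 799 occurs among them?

gcd(4389, 2397) = 3 (Euclid: 4389 = 1·2397 + 1992; 2397 = 1·1992 + 405; 1992 = 4·405 + 372; 405 = 1·372 + 33; 372 = 11·33 + 9; 33 = 3·9 + 6; 9 = 1·6 + 3; 6 = 2·3 + 0), and 3 | 48.
Extended Euclid: 4389·(290) + 2397·(-531) = 3. Scale by 16: u₀ = 4640.
General solution u = u₀ + 799t; reducing mod 799 gives u = 645 (and v = -1181).

645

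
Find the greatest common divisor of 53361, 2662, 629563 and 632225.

53361 = 3² · 7² · 11²; 2662 = 2 · 11³; 629563 = 11⁴ · 43; 632225 = 5² · 11³ · 19
gcd takes min exponent of each prime: 11² = 121

121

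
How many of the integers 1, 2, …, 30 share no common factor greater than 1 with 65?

Prime factors of 65: 5, 13. Count integers ≤ 30 divisible by none of them.
By inclusion–exclusion: 30 − ⌊30/5⌋ − ⌊30/13⌋ + ⌊30/65⌋ = 22.

22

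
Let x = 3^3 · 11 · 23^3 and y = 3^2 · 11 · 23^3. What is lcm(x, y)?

3613599

max exponent per prime: 3^3 · 11 · 23^3 = 3613599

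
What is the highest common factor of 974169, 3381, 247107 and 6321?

gcd(974169, 3381): 974169 = 288·3381 + 441; 3381 = 7·441 + 294; 441 = 1·294 + 147; 294 = 2·147 + 0 → 147
gcd(147, 247107): 247107 = 1681·147 + 0 → 147
gcd(147, 6321): 6321 = 43·147 + 0 → 147

147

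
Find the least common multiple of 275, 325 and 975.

10725

275 = 5² · 11; 325 = 5² · 13; 975 = 3 · 5² · 13
lcm takes max exponent of each prime: 3 · 5² · 11 · 13 = 10725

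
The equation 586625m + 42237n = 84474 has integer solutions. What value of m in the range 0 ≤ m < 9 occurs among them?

Euclid: 586625 = 13·42237 + 37544; 42237 = 1·37544 + 4693; 37544 = 8·4693 + 0 → gcd = 4693; 84474 = 4693·18.
Back-substitution yields 586625·(-1) + 42237·(14) = 4693, so one solution is m = -1·18 = -18, n = 14·18 = 252.
Solutions in m differ by 42237/4693 = 9; the one in [0, 9) is -18 mod 9 = 0.

0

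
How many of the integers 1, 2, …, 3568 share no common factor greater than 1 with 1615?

2546

1615 = 5·17·19. Inclusion–exclusion on these primes:
3568 − ⌊3568/5⌋ − ⌊3568/17⌋ − ⌊3568/19⌋ + ⌊3568/85⌋ + ⌊3568/95⌋ + ⌊3568/323⌋ − ⌊3568/1615⌋ = 2546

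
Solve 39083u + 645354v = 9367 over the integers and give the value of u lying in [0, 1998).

347

Reduce mod 645354: 39083u ≡ 9367 (mod 645354). With g = gcd(39083, 645354) = 323 dividing 9367, divide through: 121u ≡ 29 (mod 1998).
Since gcd(121, 1998) = 1, u ≡ 29·(121)⁻¹ ≡ 347 (mod 1998). Smallest non-negative: 347.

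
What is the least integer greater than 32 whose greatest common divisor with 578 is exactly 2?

36

gcd(t, 578) = 2 forces 2 | t; write t = 2s. Then gcd(2s, 2·289) = 2·gcd(s, 289), so need gcd(s, 289) = 1.
2s > 32 gives s ≥ 17. The least s ≥ 17 coprime to 289 is 18, so t = 2·18 = 36.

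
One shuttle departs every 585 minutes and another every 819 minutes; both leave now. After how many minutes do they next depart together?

4095

585 = 3² · 5 · 13; 819 = 3² · 7 · 13
max exponents: 3² · 5 · 7 · 13 = 4095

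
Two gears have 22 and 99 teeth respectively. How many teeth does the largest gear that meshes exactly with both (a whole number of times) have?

Euclid: 99 = 4·22 + 11; 22 = 2·11 + 0. Last nonzero remainder: 11.

11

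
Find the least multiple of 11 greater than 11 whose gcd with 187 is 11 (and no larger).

22

187 = 11·17. Any m with gcd(m, 187) = 11 is a multiple of 11, say 11s, with s coprime to 17.
Need s > 11/11, so s ≥ 2. First s ≥ 2 with gcd(s, 17) = 1 is s = 2. Thus m = 11·2 = 22.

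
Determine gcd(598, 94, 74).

2

598 = 2 · 13 · 23; 94 = 2 · 47; 74 = 2 · 37
gcd takes min exponent of each prime: 2 = 2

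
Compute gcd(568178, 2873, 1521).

568178 = 2 · 13² · 41²; 2873 = 13² · 17; 1521 = 3² · 13²
gcd takes min exponent of each prime: 13² = 169

169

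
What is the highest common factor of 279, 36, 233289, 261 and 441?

9

279 = 3² · 31; 36 = 2² · 3²; 233289 = 3² · 7² · 23²; 261 = 3² · 29; 441 = 3² · 7²
gcd takes min exponent of each prime: 3² = 9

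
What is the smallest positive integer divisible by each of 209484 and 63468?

369320292

209484 = 2² · 3² · 11 · 23²; 63468 = 2² · 3² · 41 · 43
max exponents: 2² · 3² · 11 · 23² · 41 · 43 = 369320292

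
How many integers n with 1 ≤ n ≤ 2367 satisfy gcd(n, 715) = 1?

1589

715 = 5·11·13. Inclusion–exclusion on these primes:
2367 − ⌊2367/5⌋ − ⌊2367/11⌋ − ⌊2367/13⌋ + ⌊2367/55⌋ + ⌊2367/65⌋ + ⌊2367/143⌋ − ⌊2367/715⌋ = 1589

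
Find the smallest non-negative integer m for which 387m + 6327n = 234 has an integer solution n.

66

gcd(387, 6327) = 9 (Euclid: 6327 = 16·387 + 135; 387 = 2·135 + 117; 135 = 1·117 + 18; 117 = 6·18 + 9; 18 = 2·9 + 0), and 9 | 234.
Extended Euclid: 387·(327) + 6327·(-20) = 9. Scale by 26: m₀ = 8502.
General solution m = m₀ + 703t; reducing mod 703 gives m = 66 (and n = -4).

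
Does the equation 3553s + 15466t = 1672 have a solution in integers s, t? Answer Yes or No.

By Bézout, 3553s + 15466t = 1672 has integer solutions iff gcd(3553, 15466) | 1672.
Euclid: 15466 = 4·3553 + 1254; 3553 = 2·1254 + 1045; 1254 = 1·1045 + 209; 1045 = 5·209 + 0. gcd = 209; 1672 mod 209 = 0. Yes.

Yes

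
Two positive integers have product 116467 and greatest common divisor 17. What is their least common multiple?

gcd·lcm = product, so lcm = 116467/17 = 6851.

6851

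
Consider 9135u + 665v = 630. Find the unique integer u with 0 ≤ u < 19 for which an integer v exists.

4

Reduce mod 665: 9135u ≡ 630 (mod 665). With g = gcd(9135, 665) = 35 dividing 630, divide through: 261u ≡ 18 (mod 19).
Since gcd(261, 19) = 1, u ≡ 18·(261)⁻¹ ≡ 4 (mod 19). Smallest non-negative: 4.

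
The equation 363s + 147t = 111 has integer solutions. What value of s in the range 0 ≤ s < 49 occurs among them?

8

gcd(363, 147) = 3 (Euclid: 363 = 2·147 + 69; 147 = 2·69 + 9; 69 = 7·9 + 6; 9 = 1·6 + 3; 6 = 2·3 + 0), and 3 | 111.
Extended Euclid: 363·(-17) + 147·(42) = 3. Scale by 37: s₀ = -629.
General solution s = s₀ + 49k; reducing mod 49 gives s = 8 (and t = -19).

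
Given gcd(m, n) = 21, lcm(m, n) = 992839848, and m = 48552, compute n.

429429

m·n = gcd·lcm = 21·992839848 = 20849636808, so n = 20849636808/48552 = 429429.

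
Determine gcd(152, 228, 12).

gcd(152, 228): 228 = 1·152 + 76; 152 = 2·76 + 0 → 76
gcd(76, 12): 76 = 6·12 + 4; 12 = 3·4 + 0 → 4

4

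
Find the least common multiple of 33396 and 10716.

33396 = 2² · 3 · 11² · 23; 10716 = 2² · 3 · 19 · 47
max exponents: 2² · 3 · 11² · 19 · 23 · 47 = 29822628

29822628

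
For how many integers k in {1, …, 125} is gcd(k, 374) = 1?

374 = 2·11·17. Inclusion–exclusion on these primes:
125 − ⌊125/2⌋ − ⌊125/11⌋ − ⌊125/17⌋ + ⌊125/22⌋ + ⌊125/34⌋ + ⌊125/187⌋ − ⌊125/374⌋ = 53

53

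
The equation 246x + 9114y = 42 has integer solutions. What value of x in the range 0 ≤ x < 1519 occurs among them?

Reduce mod 9114: 246x ≡ 42 (mod 9114). With g = gcd(246, 9114) = 6 dividing 42, divide through: 41x ≡ 7 (mod 1519).
Since gcd(41, 1519) = 1, x ≡ 7·(41)⁻¹ ≡ 630 (mod 1519). Smallest non-negative: 630.

630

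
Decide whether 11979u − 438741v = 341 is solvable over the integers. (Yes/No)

No

gcd(11979, 438741): 438741 = 36·11979 + 7497; 11979 = 1·7497 + 4482; 7497 = 1·4482 + 3015; 4482 = 1·3015 + 1467; 3015 = 2·1467 + 81; 1467 = 18·81 + 9; 81 = 9·9 + 0 → 9
9 does not divide 341, so a solution does not exist.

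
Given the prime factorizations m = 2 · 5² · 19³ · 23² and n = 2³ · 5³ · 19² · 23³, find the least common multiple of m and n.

max exponent per prime: 2³ · 5³ · 19³ · 23³ = 83453453000

83453453000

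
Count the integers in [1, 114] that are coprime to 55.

84

Prime factors of 55: 5, 11. Count integers ≤ 114 divisible by none of them.
By inclusion–exclusion: 114 − ⌊114/5⌋ − ⌊114/11⌋ + ⌊114/55⌋ = 84.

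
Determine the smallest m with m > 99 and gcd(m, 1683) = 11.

110

1683 = 11·153. Any m with gcd(m, 1683) = 11 is a multiple of 11, say 11s, with s coprime to 153.
Need s > 99/11, so s ≥ 10. First s ≥ 10 with gcd(s, 153) = 1 is s = 10. Thus m = 11·10 = 110.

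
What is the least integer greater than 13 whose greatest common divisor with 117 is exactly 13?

117 = 13·9. Any x with gcd(x, 117) = 13 is a multiple of 13, say 13s, with s coprime to 9.
Need s > 13/13, so s ≥ 2. First s ≥ 2 with gcd(s, 9) = 1 is s = 2. Thus x = 13·2 = 26.

26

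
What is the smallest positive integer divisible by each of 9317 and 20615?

27438565

9317 = 7 · 11³; 20615 = 5 · 7 · 19 · 31
max exponents: 5 · 7 · 11³ · 19 · 31 = 27438565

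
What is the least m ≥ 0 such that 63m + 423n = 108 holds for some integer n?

42

gcd(63, 423) = 9 (Euclid: 423 = 6·63 + 45; 63 = 1·45 + 18; 45 = 2·18 + 9; 18 = 2·9 + 0), and 9 | 108.
Extended Euclid: 63·(-20) + 423·(3) = 9. Scale by 12: m₀ = -240.
General solution m = m₀ + 47t; reducing mod 47 gives m = 42 (and n = -6).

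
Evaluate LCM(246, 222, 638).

246 = 2 · 3 · 41; 222 = 2 · 3 · 37; 638 = 2 · 11 · 29
lcm takes max exponent of each prime: 2 · 3 · 11 · 29 · 37 · 41 = 2903538

2903538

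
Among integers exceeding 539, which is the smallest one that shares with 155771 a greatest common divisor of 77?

155771 = 77·2023. Any a with gcd(a, 155771) = 77 is a multiple of 77, say 77s, with s coprime to 2023.
Need s > 539/77, so s ≥ 8. First s ≥ 8 with gcd(s, 2023) = 1 is s = 8. Thus a = 77·8 = 616.

616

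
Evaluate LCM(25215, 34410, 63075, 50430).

243230698050

lcm(25215, 34410) = 25215·34410/gcd = 867648150/15 = 57843210
lcm(57843210, 63075) = 57843210·63075/gcd = 3648460470750/15 = 243230698050
lcm(243230698050, 50430) = 243230698050·50430/gcd = 12266124102661500/50430 = 243230698050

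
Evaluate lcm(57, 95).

285

gcd first: 95 = 1·57 + 38; 57 = 1·38 + 19; 38 = 2·19 + 0 → gcd = 19
lcm = 57·95/gcd = 5415/19 = 285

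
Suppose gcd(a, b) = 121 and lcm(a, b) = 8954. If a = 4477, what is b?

Using ab = gcd(a,b)·lcm(a,b) = 121·8954 = 1083434, we get b = 1083434/4477 = 242.

242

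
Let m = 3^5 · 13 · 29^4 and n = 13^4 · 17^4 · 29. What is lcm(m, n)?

409984426342637523

max exponent per prime: 3^5 · 13^4 · 17^4 · 29^4 = 409984426342637523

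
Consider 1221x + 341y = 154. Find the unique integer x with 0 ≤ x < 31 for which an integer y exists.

18

Reduce mod 341: 1221x ≡ 154 (mod 341). With g = gcd(1221, 341) = 11 dividing 154, divide through: 111x ≡ 14 (mod 31).
Since gcd(111, 31) = 1, x ≡ 14·(111)⁻¹ ≡ 18 (mod 31). Smallest non-negative: 18.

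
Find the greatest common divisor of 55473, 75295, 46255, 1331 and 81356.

gcd(55473, 75295): 75295 = 1·55473 + 19822; 55473 = 2·19822 + 15829; 19822 = 1·15829 + 3993; 15829 = 3·3993 + 3850; 3993 = 1·3850 + 143; 3850 = 26·143 + 132; 143 = 1·132 + 11; 132 = 12·11 + 0 → 11
gcd(11, 46255): 46255 = 4205·11 + 0 → 11
gcd(11, 1331): 1331 = 121·11 + 0 → 11
gcd(11, 81356): 81356 = 7396·11 + 0 → 11

11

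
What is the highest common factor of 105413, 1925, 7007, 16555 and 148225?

77

gcd(105413, 1925): 105413 = 54·1925 + 1463; 1925 = 1·1463 + 462; 1463 = 3·462 + 77; 462 = 6·77 + 0 → 77
gcd(77, 7007): 7007 = 91·77 + 0 → 77
gcd(77, 16555): 16555 = 215·77 + 0 → 77
gcd(77, 148225): 148225 = 1925·77 + 0 → 77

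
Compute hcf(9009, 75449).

Euclid: 75449 = 8·9009 + 3377; 9009 = 2·3377 + 2255; 3377 = 1·2255 + 1122; 2255 = 2·1122 + 11; 1122 = 102·11 + 0. Last nonzero remainder: 11.

11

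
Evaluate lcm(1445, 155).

44795

1445 = 5 · 17²; 155 = 5 · 31
max exponents: 5 · 17² · 31 = 44795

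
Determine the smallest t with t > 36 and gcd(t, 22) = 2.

Multiples of 2 above 36: 2·19, 2·20, … . Need the cofactor coprime to 22/2 = 11.
Checking s = 19, 20, … the first with gcd(s, 11) = 1 is s = 19, giving 38.

38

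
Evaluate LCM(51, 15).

51 = 3 · 17; 15 = 3 · 5
max exponents: 3 · 5 · 17 = 255

255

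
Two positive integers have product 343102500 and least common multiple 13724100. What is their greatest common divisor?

25

From gcd × lcm = uv: gcd = 343102500 / 13724100 = 25.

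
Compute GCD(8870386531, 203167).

Euclid: 8870386531 = 43660·203167 + 115311; 203167 = 1·115311 + 87856; 115311 = 1·87856 + 27455; 87856 = 3·27455 + 5491; 27455 = 5·5491 + 0. Last nonzero remainder: 5491.

5491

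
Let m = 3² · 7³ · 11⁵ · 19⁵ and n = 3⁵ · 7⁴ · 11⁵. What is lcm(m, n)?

232664361040048707

max exponent per prime: 3⁵ · 7⁴ · 11⁵ · 19⁵ = 232664361040048707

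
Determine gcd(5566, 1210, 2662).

242

5566 = 2 · 11² · 23; 1210 = 2 · 5 · 11²; 2662 = 2 · 11³
gcd takes min exponent of each prime: 2 · 11² = 242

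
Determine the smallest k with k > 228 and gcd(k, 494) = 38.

266

494 = 38·13. Any k with gcd(k, 494) = 38 is a multiple of 38, say 38s, with s coprime to 13.
Need s > 228/38, so s ≥ 7. First s ≥ 7 with gcd(s, 13) = 1 is s = 7. Thus k = 38·7 = 266.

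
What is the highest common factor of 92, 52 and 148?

4

92 = 2² · 23; 52 = 2² · 13; 148 = 2² · 37
gcd takes min exponent of each prime: 2² = 4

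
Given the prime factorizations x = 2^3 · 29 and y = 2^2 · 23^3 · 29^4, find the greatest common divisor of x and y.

min exponent per shared prime: 2^2 · 29 = 116

116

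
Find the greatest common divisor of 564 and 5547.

564 = 2² · 3 · 47
5547 = 3 · 43²
Common: 3 = 3

3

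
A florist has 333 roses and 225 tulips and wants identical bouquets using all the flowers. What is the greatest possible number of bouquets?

9

Euclid: 333 = 1·225 + 108; 225 = 2·108 + 9; 108 = 12·9 + 0. Last nonzero remainder: 9.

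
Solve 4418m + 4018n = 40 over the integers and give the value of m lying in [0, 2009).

Reduce mod 4018: 4418m ≡ 40 (mod 4018). With g = gcd(4418, 4018) = 2 dividing 40, divide through: 2209m ≡ 20 (mod 2009).
Since gcd(2209, 2009) = 1, m ≡ 20·(2209)⁻¹ ≡ 201 (mod 2009). Smallest non-negative: 201.

201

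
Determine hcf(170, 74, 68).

gcd(170, 74): 170 = 2·74 + 22; 74 = 3·22 + 8; 22 = 2·8 + 6; 8 = 1·6 + 2; 6 = 3·2 + 0 → 2
gcd(2, 68): 68 = 34·2 + 0 → 2

2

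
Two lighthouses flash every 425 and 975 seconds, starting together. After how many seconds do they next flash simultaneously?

gcd first: 975 = 2·425 + 125; 425 = 3·125 + 50; 125 = 2·50 + 25; 50 = 2·25 + 0 → gcd = 25
lcm = 425·975/gcd = 414375/25 = 16575

16575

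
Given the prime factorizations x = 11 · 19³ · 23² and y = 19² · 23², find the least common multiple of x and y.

max exponent per prime: 11 · 19³ · 23² = 39912521

39912521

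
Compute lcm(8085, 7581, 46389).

6447375165

8085 = 3 · 5 · 7² · 11; 7581 = 3 · 7 · 19²; 46389 = 3 · 7 · 47²
lcm takes max exponent of each prime: 3 · 5 · 7² · 11 · 19² · 47² = 6447375165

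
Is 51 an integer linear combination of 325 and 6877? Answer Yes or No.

No

By Bézout, 325m + 6877n = 51 has integer solutions iff gcd(325, 6877) | 51.
Euclid: 6877 = 21·325 + 52; 325 = 6·52 + 13; 52 = 4·13 + 0. gcd = 13; 51 mod 13 = 12. No.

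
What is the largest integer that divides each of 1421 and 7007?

1421 = 7² · 29
7007 = 7² · 11 · 13
Common: 7² = 49

49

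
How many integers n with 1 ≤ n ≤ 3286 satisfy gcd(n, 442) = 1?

1427

442 = 2·13·17. Inclusion–exclusion on these primes:
3286 − ⌊3286/2⌋ − ⌊3286/13⌋ − ⌊3286/17⌋ + ⌊3286/26⌋ + ⌊3286/34⌋ + ⌊3286/221⌋ − ⌊3286/442⌋ = 1427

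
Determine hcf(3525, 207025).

25

Euclid: 207025 = 58·3525 + 2575; 3525 = 1·2575 + 950; 2575 = 2·950 + 675; 950 = 1·675 + 275; 675 = 2·275 + 125; 275 = 2·125 + 25; 125 = 5·25 + 0. Last nonzero remainder: 25.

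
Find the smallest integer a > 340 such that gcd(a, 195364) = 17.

357

195364 = 17·11492. Any a with gcd(a, 195364) = 17 is a multiple of 17, say 17s, with s coprime to 11492.
Need s > 340/17, so s ≥ 21. First s ≥ 21 with gcd(s, 11492) = 1 is s = 21. Thus a = 17·21 = 357.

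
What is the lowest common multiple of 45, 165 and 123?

20295

lcm(45, 165) = 45·165/gcd = 7425/15 = 495
lcm(495, 123) = 495·123/gcd = 60885/3 = 20295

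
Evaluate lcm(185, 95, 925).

17575

185 = 5 · 37; 95 = 5 · 19; 925 = 5² · 37
lcm takes max exponent of each prime: 5² · 19 · 37 = 17575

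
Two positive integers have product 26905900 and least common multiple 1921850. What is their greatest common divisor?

gcd·lcm = product, so gcd = 26905900/1921850 = 14.

14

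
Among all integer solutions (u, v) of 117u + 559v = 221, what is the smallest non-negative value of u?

Euclid: 559 = 4·117 + 91; 117 = 1·91 + 26; 91 = 3·26 + 13; 26 = 2·13 + 0 → gcd = 13; 221 = 13·17.
Back-substitution yields 117·(-19) + 559·(4) = 13, so one solution is u = -19·17 = -323, v = 4·17 = 68.
Solutions in u differ by 559/13 = 43; the one in [0, 43) is -323 mod 43 = 21.

21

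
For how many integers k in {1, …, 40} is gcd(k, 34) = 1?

19

Prime factors of 34: 2, 17. Count integers ≤ 40 divisible by none of them.
By inclusion–exclusion: 40 − ⌊40/2⌋ − ⌊40/17⌋ + ⌊40/34⌋ = 19.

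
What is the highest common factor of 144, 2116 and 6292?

4

gcd(144, 2116): 2116 = 14·144 + 100; 144 = 1·100 + 44; 100 = 2·44 + 12; 44 = 3·12 + 8; 12 = 1·8 + 4; 8 = 2·4 + 0 → 4
gcd(4, 6292): 6292 = 1573·4 + 0 → 4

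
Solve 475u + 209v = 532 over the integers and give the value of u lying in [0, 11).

Euclid: 475 = 2·209 + 57; 209 = 3·57 + 38; 57 = 1·38 + 19; 38 = 2·19 + 0 → gcd = 19; 532 = 19·28.
Back-substitution yields 475·(4) + 209·(-9) = 19, so one solution is u = 4·28 = 112, v = -9·28 = -252.
Solutions in u differ by 209/19 = 11; the one in [0, 11) is 112 mod 11 = 2.

2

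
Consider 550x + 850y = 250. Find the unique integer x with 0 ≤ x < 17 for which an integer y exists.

gcd(550, 850) = 50 (Euclid: 850 = 1·550 + 300; 550 = 1·300 + 250; 300 = 1·250 + 50; 250 = 5·50 + 0), and 50 | 250.
Extended Euclid: 550·(-3) + 850·(2) = 50. Scale by 5: x₀ = -15.
General solution x = x₀ + 17t; reducing mod 17 gives x = 2 (and y = -1).

2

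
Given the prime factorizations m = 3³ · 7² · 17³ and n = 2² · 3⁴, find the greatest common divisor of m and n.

27

min exponent per shared prime: 3³ = 27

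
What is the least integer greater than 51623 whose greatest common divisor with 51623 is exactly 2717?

54340

Multiples of 2717 above 51623: 2717·20, 2717·21, … . Need the cofactor coprime to 51623/2717 = 19.
Checking s = 20, 21, … the first with gcd(s, 19) = 1 is s = 20, giving 54340.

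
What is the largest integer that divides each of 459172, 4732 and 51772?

gcd(459172, 4732): 459172 = 97·4732 + 168; 4732 = 28·168 + 28; 168 = 6·28 + 0 → 28
gcd(28, 51772): 51772 = 1849·28 + 0 → 28

28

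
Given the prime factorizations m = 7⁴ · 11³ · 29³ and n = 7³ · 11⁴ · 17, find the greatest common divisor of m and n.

min exponent per shared prime: 7³ · 11³ = 456533

456533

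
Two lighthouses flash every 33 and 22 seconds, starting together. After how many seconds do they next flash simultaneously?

33 = 3 · 11; 22 = 2 · 11
max exponents: 2 · 3 · 11 = 66

66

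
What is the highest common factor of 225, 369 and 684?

gcd(225, 369): 369 = 1·225 + 144; 225 = 1·144 + 81; 144 = 1·81 + 63; 81 = 1·63 + 18; 63 = 3·18 + 9; 18 = 2·9 + 0 → 9
gcd(9, 684): 684 = 76·9 + 0 → 9

9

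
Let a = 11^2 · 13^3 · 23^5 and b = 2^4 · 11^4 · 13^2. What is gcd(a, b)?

min exponent per shared prime: 11^2 · 13^2 = 20449

20449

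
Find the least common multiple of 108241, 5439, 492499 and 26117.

64365219806433

108241 = 7² · 47²; 5439 = 3 · 7² · 37; 492499 = 7² · 19 · 23²; 26117 = 7² · 13 · 41
lcm takes max exponent of each prime: 3 · 7² · 13 · 19 · 23² · 37 · 41 · 47² = 64365219806433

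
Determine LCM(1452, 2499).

1209516

gcd first: 2499 = 1·1452 + 1047; 1452 = 1·1047 + 405; 1047 = 2·405 + 237; 405 = 1·237 + 168; 237 = 1·168 + 69; 168 = 2·69 + 30; 69 = 2·30 + 9; 30 = 3·9 + 3; 9 = 3·3 + 0 → gcd = 3
lcm = 1452·2499/gcd = 3628548/3 = 1209516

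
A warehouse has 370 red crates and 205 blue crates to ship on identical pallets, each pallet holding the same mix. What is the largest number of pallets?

Euclid: 370 = 1·205 + 165; 205 = 1·165 + 40; 165 = 4·40 + 5; 40 = 8·5 + 0. Last nonzero remainder: 5.

5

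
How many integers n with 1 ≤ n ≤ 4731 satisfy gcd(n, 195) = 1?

2329

Prime factors of 195: 3, 5, 13. Count integers ≤ 4731 divisible by none of them.
By inclusion–exclusion: 4731 − ⌊4731/3⌋ − ⌊4731/5⌋ − ⌊4731/13⌋ + ⌊4731/15⌋ + ⌊4731/39⌋ + ⌊4731/65⌋ − ⌊4731/195⌋ = 2329.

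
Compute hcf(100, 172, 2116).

100 = 2² · 5²; 172 = 2² · 43; 2116 = 2² · 23²
gcd takes min exponent of each prime: 2² = 4

4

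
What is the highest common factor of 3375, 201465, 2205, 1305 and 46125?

45

gcd(3375, 201465): 201465 = 59·3375 + 2340; 3375 = 1·2340 + 1035; 2340 = 2·1035 + 270; 1035 = 3·270 + 225; 270 = 1·225 + 45; 225 = 5·45 + 0 → 45
gcd(45, 2205): 2205 = 49·45 + 0 → 45
gcd(45, 1305): 1305 = 29·45 + 0 → 45
gcd(45, 46125): 46125 = 1025·45 + 0 → 45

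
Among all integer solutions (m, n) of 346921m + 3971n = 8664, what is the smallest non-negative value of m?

6

Reduce mod 3971: 346921m ≡ 8664 (mod 3971). With g = gcd(346921, 3971) = 361 dividing 8664, divide through: 961m ≡ 24 (mod 11).
Since gcd(961, 11) = 1, m ≡ 24·(961)⁻¹ ≡ 6 (mod 11). Smallest non-negative: 6.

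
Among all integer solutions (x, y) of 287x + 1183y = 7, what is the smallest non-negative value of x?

33

gcd(287, 1183) = 7 (Euclid: 1183 = 4·287 + 35; 287 = 8·35 + 7; 35 = 5·7 + 0), and 7 | 7.
Extended Euclid: 287·(33) + 1183·(-8) = 7. Scale by 1: x₀ = 33.
General solution x = x₀ + 169t; reducing mod 169 gives x = 33 (and y = -8).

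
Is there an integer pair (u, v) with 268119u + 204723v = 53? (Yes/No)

No

gcd(268119, 204723): 268119 = 1·204723 + 63396; 204723 = 3·63396 + 14535; 63396 = 4·14535 + 5256; 14535 = 2·5256 + 4023; 5256 = 1·4023 + 1233; 4023 = 3·1233 + 324; 1233 = 3·324 + 261; 324 = 1·261 + 63; 261 = 4·63 + 9; 63 = 7·9 + 0 → 9
9 does not divide 53, so a solution does not exist.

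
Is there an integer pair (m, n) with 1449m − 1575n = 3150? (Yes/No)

By Bézout, 1449m − 1575n = 3150 has integer solutions iff gcd(1449, 1575) | 3150.
Euclid: 1575 = 1·1449 + 126; 1449 = 11·126 + 63; 126 = 2·63 + 0. gcd = 63; 3150 mod 63 = 0. Yes.

Yes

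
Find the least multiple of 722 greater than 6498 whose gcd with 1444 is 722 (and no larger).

Multiples of 722 above 6498: 722·10, 722·11, … . Need the cofactor coprime to 1444/722 = 2.
Checking s = 10, 11, … the first with gcd(s, 2) = 1 is s = 11, giving 7942.

7942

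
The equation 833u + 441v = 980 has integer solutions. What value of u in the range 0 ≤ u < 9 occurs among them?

7

gcd(833, 441) = 49 (Euclid: 833 = 1·441 + 392; 441 = 1·392 + 49; 392 = 8·49 + 0), and 49 | 980.
Extended Euclid: 833·(-1) + 441·(2) = 49. Scale by 20: u₀ = -20.
General solution u = u₀ + 9t; reducing mod 9 gives u = 7 (and v = -11).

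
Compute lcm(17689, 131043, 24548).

436635276

17689 = 7² · 19²; 131043 = 3 · 11² · 19²; 24548 = 2² · 17 · 19²
lcm takes max exponent of each prime: 2² · 3 · 7² · 11² · 17 · 19² = 436635276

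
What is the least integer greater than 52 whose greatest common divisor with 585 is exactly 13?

585 = 13·45. Any x with gcd(x, 585) = 13 is a multiple of 13, say 13s, with s coprime to 45.
Need s > 52/13, so s ≥ 5. First s ≥ 5 with gcd(s, 45) = 1 is s = 7. Thus x = 13·7 = 91.

91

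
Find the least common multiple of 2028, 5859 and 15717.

3960684

lcm(2028, 5859) = 2028·5859/gcd = 11882052/3 = 3960684
lcm(3960684, 15717) = 3960684·15717/gcd = 62250070428/15717 = 3960684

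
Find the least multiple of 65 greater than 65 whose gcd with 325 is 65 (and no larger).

Multiples of 65 above 65: 65·2, 65·3, … . Need the cofactor coprime to 325/65 = 5.
Checking s = 2, 3, … the first with gcd(s, 5) = 1 is s = 2, giving 130.

130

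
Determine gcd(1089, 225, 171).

1089 = 3² · 11²; 225 = 3² · 5²; 171 = 3² · 19
gcd takes min exponent of each prime: 3² = 9

9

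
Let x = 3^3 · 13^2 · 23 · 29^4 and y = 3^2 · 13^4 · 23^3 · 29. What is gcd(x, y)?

1014507

min exponent per shared prime: 3^2 · 13^2 · 23 · 29 = 1014507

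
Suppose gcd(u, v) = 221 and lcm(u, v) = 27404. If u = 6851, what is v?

Using uv = gcd(u,v)·lcm(u,v) = 221·27404 = 6056284, we get v = 6056284/6851 = 884.

884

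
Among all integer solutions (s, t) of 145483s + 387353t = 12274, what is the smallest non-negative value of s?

269

gcd(145483, 387353) = 361 (Euclid: 387353 = 2·145483 + 96387; 145483 = 1·96387 + 49096; 96387 = 1·49096 + 47291; 49096 = 1·47291 + 1805; 47291 = 26·1805 + 361; 1805 = 5·361 + 0), and 361 | 12274.
Extended Euclid: 145483·(-213) + 387353·(80) = 361. Scale by 34: s₀ = -7242.
General solution s = s₀ + 1073k; reducing mod 1073 gives s = 269 (and t = -101).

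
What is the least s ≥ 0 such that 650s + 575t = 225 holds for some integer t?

3

Euclid: 650 = 1·575 + 75; 575 = 7·75 + 50; 75 = 1·50 + 25; 50 = 2·25 + 0 → gcd = 25; 225 = 25·9.
Back-substitution yields 650·(8) + 575·(-9) = 25, so one solution is s = 8·9 = 72, t = -9·9 = -81.
Solutions in s differ by 575/25 = 23; the one in [0, 23) is 72 mod 23 = 3.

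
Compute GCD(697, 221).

Euclid: 697 = 3·221 + 34; 221 = 6·34 + 17; 34 = 2·17 + 0. Last nonzero remainder: 17.

17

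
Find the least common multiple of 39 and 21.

273

39 = 3 · 13; 21 = 3 · 7
max exponents: 3 · 7 · 13 = 273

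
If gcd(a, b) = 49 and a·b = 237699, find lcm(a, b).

gcd·lcm = product, so lcm = 237699/49 = 4851.

4851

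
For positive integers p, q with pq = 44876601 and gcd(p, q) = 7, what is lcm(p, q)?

Since gcd(p,q)·lcm(p,q) = pq, lcm = 44876601/7 = 6410943.

6410943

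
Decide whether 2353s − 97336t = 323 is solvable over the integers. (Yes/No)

gcd(2353, 97336): 97336 = 41·2353 + 863; 2353 = 2·863 + 627; 863 = 1·627 + 236; 627 = 2·236 + 155; 236 = 1·155 + 81; 155 = 1·81 + 74; 81 = 1·74 + 7; 74 = 10·7 + 4; 7 = 1·4 + 3; 4 = 1·3 + 1; 3 = 3·1 + 0 → 1
1 divides 323, so a solution exists.

Yes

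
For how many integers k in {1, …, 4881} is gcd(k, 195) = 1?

2403

Prime factors of 195: 3, 5, 13. Count integers ≤ 4881 divisible by none of them.
By inclusion–exclusion: 4881 − ⌊4881/3⌋ − ⌊4881/5⌋ − ⌊4881/13⌋ + ⌊4881/15⌋ + ⌊4881/39⌋ + ⌊4881/65⌋ − ⌊4881/195⌋ = 2403.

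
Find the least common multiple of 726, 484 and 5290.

3840540

726 = 2 · 3 · 11²; 484 = 2² · 11²; 5290 = 2 · 5 · 23²
lcm takes max exponent of each prime: 2² · 3 · 5 · 11² · 23² = 3840540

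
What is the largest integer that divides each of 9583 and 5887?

Euclid: 9583 = 1·5887 + 3696; 5887 = 1·3696 + 2191; 3696 = 1·2191 + 1505; 2191 = 1·1505 + 686; 1505 = 2·686 + 133; 686 = 5·133 + 21; 133 = 6·21 + 7; 21 = 3·7 + 0. Last nonzero remainder: 7.

7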